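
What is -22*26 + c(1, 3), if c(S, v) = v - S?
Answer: -570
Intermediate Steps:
-22*26 + c(1, 3) = -22*26 + (3 - 1*1) = -572 + (3 - 1) = -572 + 2 = -570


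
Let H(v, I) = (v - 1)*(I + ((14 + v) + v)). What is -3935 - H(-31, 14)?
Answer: -5023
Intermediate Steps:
H(v, I) = (-1 + v)*(14 + I + 2*v) (H(v, I) = (-1 + v)*(I + (14 + 2*v)) = (-1 + v)*(14 + I + 2*v))
-3935 - H(-31, 14) = -3935 - (-14 - 1*14 + 2*(-31)² + 12*(-31) + 14*(-31)) = -3935 - (-14 - 14 + 2*961 - 372 - 434) = -3935 - (-14 - 14 + 1922 - 372 - 434) = -3935 - 1*1088 = -3935 - 1088 = -5023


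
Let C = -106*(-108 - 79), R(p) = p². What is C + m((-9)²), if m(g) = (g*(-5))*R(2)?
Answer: 18202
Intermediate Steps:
C = 19822 (C = -106*(-187) = 19822)
m(g) = -20*g (m(g) = (g*(-5))*2² = -5*g*4 = -20*g)
C + m((-9)²) = 19822 - 20*(-9)² = 19822 - 20*81 = 19822 - 1620 = 18202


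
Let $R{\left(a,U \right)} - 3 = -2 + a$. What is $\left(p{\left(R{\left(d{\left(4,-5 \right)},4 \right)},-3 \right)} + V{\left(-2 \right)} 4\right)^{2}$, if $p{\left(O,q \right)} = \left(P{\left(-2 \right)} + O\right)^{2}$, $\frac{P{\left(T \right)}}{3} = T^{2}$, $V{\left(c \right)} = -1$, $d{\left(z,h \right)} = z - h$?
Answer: $230400$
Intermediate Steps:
$P{\left(T \right)} = 3 T^{2}$
$R{\left(a,U \right)} = 1 + a$ ($R{\left(a,U \right)} = 3 + \left(-2 + a\right) = 1 + a$)
$p{\left(O,q \right)} = \left(12 + O\right)^{2}$ ($p{\left(O,q \right)} = \left(3 \left(-2\right)^{2} + O\right)^{2} = \left(3 \cdot 4 + O\right)^{2} = \left(12 + O\right)^{2}$)
$\left(p{\left(R{\left(d{\left(4,-5 \right)},4 \right)},-3 \right)} + V{\left(-2 \right)} 4\right)^{2} = \left(\left(12 + \left(1 + \left(4 - -5\right)\right)\right)^{2} - 4\right)^{2} = \left(\left(12 + \left(1 + \left(4 + 5\right)\right)\right)^{2} - 4\right)^{2} = \left(\left(12 + \left(1 + 9\right)\right)^{2} - 4\right)^{2} = \left(\left(12 + 10\right)^{2} - 4\right)^{2} = \left(22^{2} - 4\right)^{2} = \left(484 - 4\right)^{2} = 480^{2} = 230400$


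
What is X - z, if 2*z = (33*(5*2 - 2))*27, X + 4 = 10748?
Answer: 7180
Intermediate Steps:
X = 10744 (X = -4 + 10748 = 10744)
z = 3564 (z = ((33*(5*2 - 2))*27)/2 = ((33*(10 - 2))*27)/2 = ((33*8)*27)/2 = (264*27)/2 = (½)*7128 = 3564)
X - z = 10744 - 1*3564 = 10744 - 3564 = 7180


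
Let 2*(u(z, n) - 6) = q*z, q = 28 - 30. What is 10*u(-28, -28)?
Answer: 340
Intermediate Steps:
q = -2
u(z, n) = 6 - z (u(z, n) = 6 + (-2*z)/2 = 6 - z)
10*u(-28, -28) = 10*(6 - 1*(-28)) = 10*(6 + 28) = 10*34 = 340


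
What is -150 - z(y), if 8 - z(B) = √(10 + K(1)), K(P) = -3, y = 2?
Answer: -158 + √7 ≈ -155.35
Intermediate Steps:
z(B) = 8 - √7 (z(B) = 8 - √(10 - 3) = 8 - √7)
-150 - z(y) = -150 - (8 - √7) = -150 + (-8 + √7) = -158 + √7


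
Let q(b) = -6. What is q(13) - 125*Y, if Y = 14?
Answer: -1756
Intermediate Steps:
q(13) - 125*Y = -6 - 125*14 = -6 - 1750 = -1756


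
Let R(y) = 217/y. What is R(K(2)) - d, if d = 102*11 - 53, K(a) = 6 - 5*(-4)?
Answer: -27577/26 ≈ -1060.7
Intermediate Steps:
K(a) = 26 (K(a) = 6 + 20 = 26)
d = 1069 (d = 1122 - 53 = 1069)
R(K(2)) - d = 217/26 - 1*1069 = 217*(1/26) - 1069 = 217/26 - 1069 = -27577/26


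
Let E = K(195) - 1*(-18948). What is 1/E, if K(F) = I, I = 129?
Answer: 1/19077 ≈ 5.2419e-5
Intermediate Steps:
K(F) = 129
E = 19077 (E = 129 - 1*(-18948) = 129 + 18948 = 19077)
1/E = 1/19077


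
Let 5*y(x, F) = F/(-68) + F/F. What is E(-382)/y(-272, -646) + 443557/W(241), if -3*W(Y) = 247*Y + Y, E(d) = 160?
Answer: 67684709/1255128 ≈ 53.927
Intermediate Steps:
y(x, F) = 1/5 - F/340 (y(x, F) = (F/(-68) + F/F)/5 = (F*(-1/68) + 1)/5 = (-F/68 + 1)/5 = (1 - F/68)/5 = 1/5 - F/340)
W(Y) = -248*Y/3 (W(Y) = -(247*Y + Y)/3 = -248*Y/3)
E(-382)/y(-272, -646) + 443557/W(241) = 160/(1/5 - 1/340*(-646)) + 443557/((-248/3*241)) = 160/(1/5 + 19/10) + 443557/(-59768/3) = 160/(21/10) + 443557*(-3/59768) = 160*(10/21) - 1330671/59768 = 1600/21 - 1330671/59768 = 67684709/1255128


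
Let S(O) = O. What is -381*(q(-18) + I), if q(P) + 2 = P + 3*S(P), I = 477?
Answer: -153543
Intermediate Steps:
q(P) = -2 + 4*P (q(P) = -2 + (P + 3*P) = -2 + 4*P)
-381*(q(-18) + I) = -381*((-2 + 4*(-18)) + 477) = -381*((-2 - 72) + 477) = -381*(-74 + 477) = -381*403 = -153543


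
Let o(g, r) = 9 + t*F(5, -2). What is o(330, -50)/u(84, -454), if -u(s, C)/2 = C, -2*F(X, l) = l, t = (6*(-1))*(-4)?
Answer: 33/908 ≈ 0.036344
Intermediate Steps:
t = 24 (t = -6*(-4) = 24)
F(X, l) = -l/2
o(g, r) = 33 (o(g, r) = 9 + 24*(-1/2*(-2)) = 9 + 24*1 = 9 + 24 = 33)
u(s, C) = -2*C
o(330, -50)/u(84, -454) = 33/((-2*(-454))) = 33/908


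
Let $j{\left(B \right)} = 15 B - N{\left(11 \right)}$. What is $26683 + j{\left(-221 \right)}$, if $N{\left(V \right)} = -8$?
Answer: $23376$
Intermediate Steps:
$j{\left(B \right)} = 8 + 15 B$ ($j{\left(B \right)} = 15 B - -8 = 15 B + 8 = 8 + 15 B$)
$26683 + j{\left(-221 \right)} = 26683 + \left(8 + 15 \left(-221\right)\right) = 26683 + \left(8 - 3315\right) = 26683 - 3307 = 23376$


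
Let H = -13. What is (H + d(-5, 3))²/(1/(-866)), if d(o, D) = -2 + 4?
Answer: -104786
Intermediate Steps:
d(o, D) = 2
(H + d(-5, 3))²/(1/(-866)) = (-13 + 2)²/(1/(-866)) = (-11)²/(-1/866) = 121*(-866) = -104786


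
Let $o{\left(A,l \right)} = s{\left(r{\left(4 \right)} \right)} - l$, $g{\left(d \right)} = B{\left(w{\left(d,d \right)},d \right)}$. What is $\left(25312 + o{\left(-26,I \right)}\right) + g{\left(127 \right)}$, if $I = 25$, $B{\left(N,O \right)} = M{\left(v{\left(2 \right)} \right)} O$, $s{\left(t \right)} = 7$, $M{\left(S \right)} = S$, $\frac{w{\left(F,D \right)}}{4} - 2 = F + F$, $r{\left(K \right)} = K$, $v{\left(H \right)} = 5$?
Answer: $25929$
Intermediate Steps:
$w{\left(F,D \right)} = 8 + 8 F$ ($w{\left(F,D \right)} = 8 + 4 \left(F + F\right) = 8 + 4 \cdot 2 F = 8 + 8 F$)
$B{\left(N,O \right)} = 5 O$
$g{\left(d \right)} = 5 d$
$o{\left(A,l \right)} = 7 - l$
$\left(25312 + o{\left(-26,I \right)}\right) + g{\left(127 \right)} = \left(25312 + \left(7 - 25\right)\right) + 5 \cdot 127 = \left(25312 + \left(7 - 25\right)\right) + 635 = \left(25312 - 18\right) + 635 = 25294 + 635 = 25929$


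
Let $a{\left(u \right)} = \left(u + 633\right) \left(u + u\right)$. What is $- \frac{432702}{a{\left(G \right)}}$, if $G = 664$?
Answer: $- \frac{216351}{861208} \approx -0.25122$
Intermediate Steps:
$a{\left(u \right)} = 2 u \left(633 + u\right)$ ($a{\left(u \right)} = \left(633 + u\right) 2 u = 2 u \left(633 + u\right)$)
$- \frac{432702}{a{\left(G \right)}} = - \frac{432702}{2 \cdot 664 \left(633 + 664\right)} = - \frac{432702}{2 \cdot 664 \cdot 1297} = - \frac{432702}{1722416} = \left(-432702\right) \frac{1}{1722416} = - \frac{216351}{861208}$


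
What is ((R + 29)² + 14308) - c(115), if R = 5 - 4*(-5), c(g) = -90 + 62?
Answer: 17252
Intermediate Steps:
c(g) = -28
R = 25 (R = 5 + 20 = 25)
((R + 29)² + 14308) - c(115) = ((25 + 29)² + 14308) - 1*(-28) = (54² + 14308) + 28 = (2916 + 14308) + 28 = 17224 + 28 = 17252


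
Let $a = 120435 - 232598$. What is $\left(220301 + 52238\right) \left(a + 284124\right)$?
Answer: $46866078979$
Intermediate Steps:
$a = -112163$ ($a = 120435 - 232598 = -112163$)
$\left(220301 + 52238\right) \left(a + 284124\right) = \left(220301 + 52238\right) \left(-112163 + 284124\right) = 272539 \cdot 171961 = 46866078979$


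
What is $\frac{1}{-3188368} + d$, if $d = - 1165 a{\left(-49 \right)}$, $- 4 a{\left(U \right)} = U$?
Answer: $- \frac{45501996821}{3188368} \approx -14271.0$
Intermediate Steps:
$a{\left(U \right)} = - \frac{U}{4}$
$d = - \frac{57085}{4}$ ($d = - 1165 \left(\left(- \frac{1}{4}\right) \left(-49\right)\right) = \left(-1165\right) \frac{49}{4} = - \frac{57085}{4} \approx -14271.0$)
$\frac{1}{-3188368} + d = \frac{1}{-3188368} - \frac{57085}{4} = - \frac{1}{3188368} - \frac{57085}{4} = - \frac{45501996821}{3188368}$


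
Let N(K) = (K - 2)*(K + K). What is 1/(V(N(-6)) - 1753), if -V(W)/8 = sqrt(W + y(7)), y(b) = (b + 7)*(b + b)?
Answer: -1753/3054321 + 16*sqrt(73)/3054321 ≈ -0.00052918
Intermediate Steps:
N(K) = 2*K*(-2 + K) (N(K) = (-2 + K)*(2*K) = 2*K*(-2 + K))
y(b) = 2*b*(7 + b) (y(b) = (7 + b)*(2*b) = 2*b*(7 + b))
V(W) = -8*sqrt(196 + W) (V(W) = -8*sqrt(W + 2*7*(7 + 7)) = -8*sqrt(W + 2*7*14) = -8*sqrt(W + 196) = -8*sqrt(196 + W))
1/(V(N(-6)) - 1753) = 1/(-8*sqrt(196 + 2*(-6)*(-2 - 6)) - 1753) = 1/(-8*sqrt(196 + 2*(-6)*(-8)) - 1753) = 1/(-8*sqrt(196 + 96) - 1753) = 1/(-16*sqrt(73) - 1753) = 1/(-1753 - 16*sqrt(73))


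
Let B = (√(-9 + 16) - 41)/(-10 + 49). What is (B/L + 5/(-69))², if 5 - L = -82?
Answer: 43537307/6090085521 - 13196*√7/264786327 ≈ 0.0070170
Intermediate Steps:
L = 87 (L = 5 - 1*(-82) = 5 + 82 = 87)
B = -41/39 + √7/39 (B = (√7 - 41)/39 = (-41 + √7)*(1/39) = -41/39 + √7/39 ≈ -0.98344)
(B/L + 5/(-69))² = ((-41/39 + √7/39)/87 + 5/(-69))² = ((-41/39 + √7/39)*(1/87) + 5*(-1/69))² = ((-41/3393 + √7/3393) - 5/69)² = (-6598/78039 + √7/3393)²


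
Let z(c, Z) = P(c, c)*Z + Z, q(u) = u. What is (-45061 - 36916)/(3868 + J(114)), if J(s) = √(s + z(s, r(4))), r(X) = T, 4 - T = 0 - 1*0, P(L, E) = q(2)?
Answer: -158543518/7480649 + 245931*√14/14961298 ≈ -21.132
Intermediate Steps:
P(L, E) = 2
T = 4 (T = 4 - (0 - 1*0) = 4 - (0 + 0) = 4 - 1*0 = 4 + 0 = 4)
r(X) = 4
z(c, Z) = 3*Z (z(c, Z) = 2*Z + Z = 3*Z)
J(s) = √(12 + s) (J(s) = √(s + 3*4) = √(s + 12) = √(12 + s))
(-45061 - 36916)/(3868 + J(114)) = (-45061 - 36916)/(3868 + √(12 + 114)) = -81977/(3868 + √126) = -81977/(3868 + 3*√14)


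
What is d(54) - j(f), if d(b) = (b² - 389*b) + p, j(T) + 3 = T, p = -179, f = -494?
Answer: -17772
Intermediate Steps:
j(T) = -3 + T
d(b) = -179 + b² - 389*b (d(b) = (b² - 389*b) - 179 = -179 + b² - 389*b)
d(54) - j(f) = (-179 + 54² - 389*54) - (-3 - 494) = (-179 + 2916 - 21006) - 1*(-497) = -18269 + 497 = -17772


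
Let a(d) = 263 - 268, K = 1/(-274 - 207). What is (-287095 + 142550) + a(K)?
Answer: -144550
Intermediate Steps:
K = -1/481 (K = 1/(-481) = -1/481 ≈ -0.0020790)
a(d) = -5
(-287095 + 142550) + a(K) = (-287095 + 142550) - 5 = -144545 - 5 = -144550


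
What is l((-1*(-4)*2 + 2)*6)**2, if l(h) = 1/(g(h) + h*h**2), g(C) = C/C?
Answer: 1/46656432001 ≈ 2.1433e-11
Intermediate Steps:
g(C) = 1
l(h) = 1/(1 + h**3) (l(h) = 1/(1 + h*h**2) = 1/(1 + h**3))
l((-1*(-4)*2 + 2)*6)**2 = (1/(1 + ((-1*(-4)*2 + 2)*6)**3))**2 = (1/(1 + ((4*2 + 2)*6)**3))**2 = (1/(1 + ((8 + 2)*6)**3))**2 = (1/(1 + (10*6)**3))**2 = (1/(1 + 60**3))**2 = (1/(1 + 216000))**2 = (1/216001)**2 = 1/46656432001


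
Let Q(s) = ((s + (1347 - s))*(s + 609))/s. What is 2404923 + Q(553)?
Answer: 190212519/79 ≈ 2.4078e+6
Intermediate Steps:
Q(s) = (820323 + 1347*s)/s (Q(s) = (1347*(609 + s))/s = (820323 + 1347*s)/s)
2404923 + Q(553) = 2404923 + (1347 + 820323/553) = 2404923 + (1347 + 820323*(1/553)) = 2404923 + (1347 + 117189/79) = 2404923 + 223602/79 = 190212519/79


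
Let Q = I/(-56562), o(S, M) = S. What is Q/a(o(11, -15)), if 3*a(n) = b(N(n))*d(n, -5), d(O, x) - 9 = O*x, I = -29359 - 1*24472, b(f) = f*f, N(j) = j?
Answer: -53831/104941364 ≈ -0.00051296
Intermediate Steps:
b(f) = f**2
I = -53831 (I = -29359 - 24472 = -53831)
Q = 53831/56562 (Q = -53831/(-56562) = -53831*(-1/56562) = 53831/56562 ≈ 0.95172)
d(O, x) = 9 + O*x
a(n) = n**2*(9 - 5*n)/3 (a(n) = (n**2*(9 + n*(-5)))/3 = (n**2*(9 - 5*n))/3 = n**2*(9 - 5*n)/3)
Q/a(o(11, -15)) = 53831/(56562*(((1/3)*11**2*(9 - 5*11)))) = 53831/(56562*(((1/3)*121*(9 - 55)))) = 53831/(56562*(((1/3)*121*(-46)))) = 53831/(56562*(-5566/3)) = (53831/56562)*(-3/5566) = -53831/104941364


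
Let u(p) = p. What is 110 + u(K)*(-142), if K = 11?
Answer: -1452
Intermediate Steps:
110 + u(K)*(-142) = 110 + 11*(-142) = 110 - 1562 = -1452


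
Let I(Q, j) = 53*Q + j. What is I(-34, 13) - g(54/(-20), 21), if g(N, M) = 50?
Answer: -1839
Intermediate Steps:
I(Q, j) = j + 53*Q
I(-34, 13) - g(54/(-20), 21) = (13 + 53*(-34)) - 1*50 = (13 - 1802) - 50 = -1789 - 50 = -1839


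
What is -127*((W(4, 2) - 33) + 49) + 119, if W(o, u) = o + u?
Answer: -2675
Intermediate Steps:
-127*((W(4, 2) - 33) + 49) + 119 = -127*(((4 + 2) - 33) + 49) + 119 = -127*((6 - 33) + 49) + 119 = -127*(-27 + 49) + 119 = -127*22 + 119 = -2794 + 119 = -2675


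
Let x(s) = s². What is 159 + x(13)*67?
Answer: 11482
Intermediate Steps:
159 + x(13)*67 = 159 + 13²*67 = 159 + 169*67 = 159 + 11323 = 11482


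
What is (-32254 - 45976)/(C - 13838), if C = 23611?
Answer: -78230/9773 ≈ -8.0047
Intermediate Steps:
(-32254 - 45976)/(C - 13838) = (-32254 - 45976)/(23611 - 13838) = -78230/9773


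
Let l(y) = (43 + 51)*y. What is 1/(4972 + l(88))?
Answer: 1/13244 ≈ 7.5506e-5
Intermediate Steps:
l(y) = 94*y
1/(4972 + l(88)) = 1/(4972 + 94*88) = 1/(4972 + 8272) = 1/13244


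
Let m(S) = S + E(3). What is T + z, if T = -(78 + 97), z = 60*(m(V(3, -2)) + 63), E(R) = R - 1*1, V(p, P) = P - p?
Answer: 3425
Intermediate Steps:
E(R) = -1 + R (E(R) = R - 1 = -1 + R)
m(S) = 2 + S (m(S) = S + (-1 + 3) = S + 2 = 2 + S)
z = 3600 (z = 60*((2 + (-2 - 1*3)) + 63) = 60*((2 + (-2 - 3)) + 63) = 60*((2 - 5) + 63) = 60*(-3 + 63) = 60*60 = 3600)
T = -175 (T = -1*175 = -175)
T + z = -175 + 3600 = 3425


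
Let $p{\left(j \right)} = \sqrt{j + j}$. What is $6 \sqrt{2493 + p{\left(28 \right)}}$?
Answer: $6 \sqrt{2493 + 2 \sqrt{14}} \approx 300.03$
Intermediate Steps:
$p{\left(j \right)} = \sqrt{2} \sqrt{j}$ ($p{\left(j \right)} = \sqrt{2 j} = \sqrt{2} \sqrt{j}$)
$6 \sqrt{2493 + p{\left(28 \right)}} = 6 \sqrt{2493 + \sqrt{2} \sqrt{28}} = 6 \sqrt{2493 + \sqrt{2} \cdot 2 \sqrt{7}} = 6 \sqrt{2493 + 2 \sqrt{14}}$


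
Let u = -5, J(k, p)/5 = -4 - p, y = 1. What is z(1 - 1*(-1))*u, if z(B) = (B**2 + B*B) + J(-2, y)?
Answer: 85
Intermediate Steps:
J(k, p) = -20 - 5*p (J(k, p) = 5*(-4 - p) = -20 - 5*p)
z(B) = -25 + 2*B**2 (z(B) = (B**2 + B*B) + (-20 - 5*1) = (B**2 + B**2) + (-20 - 5) = 2*B**2 - 25 = -25 + 2*B**2)
z(1 - 1*(-1))*u = (-25 + 2*(1 - 1*(-1))**2)*(-5) = (-25 + 2*(1 + 1)**2)*(-5) = (-25 + 2*2**2)*(-5) = (-25 + 2*4)*(-5) = (-25 + 8)*(-5) = -17*(-5) = 85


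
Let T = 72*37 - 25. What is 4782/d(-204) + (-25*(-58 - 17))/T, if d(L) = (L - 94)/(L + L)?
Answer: 2574697767/393211 ≈ 6547.9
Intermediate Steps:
T = 2639 (T = 2664 - 25 = 2639)
d(L) = (-94 + L)/(2*L) (d(L) = (-94 + L)/((2*L)) = (-94 + L)*(1/(2*L)) = (-94 + L)/(2*L))
4782/d(-204) + (-25*(-58 - 17))/T = 4782/(((½)*(-94 - 204)/(-204))) - 25*(-58 - 17)/2639 = 4782/(((½)*(-1/204)*(-298))) - 25*(-75)*(1/2639) = 4782/(149/204) + 1875*(1/2639) = 4782*(204/149) + 1875/2639 = 975528/149 + 1875/2639 = 2574697767/393211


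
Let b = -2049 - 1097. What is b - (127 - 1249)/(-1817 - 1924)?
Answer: -3923436/1247 ≈ -3146.3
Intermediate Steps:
b = -3146
b - (127 - 1249)/(-1817 - 1924) = -3146 - (127 - 1249)/(-1817 - 1924) = -3146 - (-1122)/(-3741) = -3146 - (-1122)*(-1)/3741 = -3146 - 1*374/1247 = -3146 - 374/1247 = -3923436/1247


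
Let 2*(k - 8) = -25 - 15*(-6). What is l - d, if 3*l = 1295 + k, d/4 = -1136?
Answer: 29935/6 ≈ 4989.2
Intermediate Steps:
d = -4544 (d = 4*(-1136) = -4544)
k = 81/2 (k = 8 + (-25 - 15*(-6))/2 = 8 + (-25 + 90)/2 = 8 + (1/2)*65 = 8 + 65/2 = 81/2 ≈ 40.500)
l = 2671/6 (l = (1295 + 81/2)/3 = (1/3)*(2671/2) = 2671/6 ≈ 445.17)
l - d = 2671/6 - 1*(-4544) = 2671/6 + 4544 = 29935/6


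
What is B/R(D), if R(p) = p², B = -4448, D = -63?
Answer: -4448/3969 ≈ -1.1207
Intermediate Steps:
B/R(D) = -4448/((-63)²) = -4448/3969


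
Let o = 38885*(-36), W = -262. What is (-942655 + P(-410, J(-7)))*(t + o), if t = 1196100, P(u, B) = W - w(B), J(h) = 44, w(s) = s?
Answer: 192137733360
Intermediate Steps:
o = -1399860
P(u, B) = -262 - B
(-942655 + P(-410, J(-7)))*(t + o) = (-942655 + (-262 - 1*44))*(1196100 - 1399860) = (-942655 + (-262 - 44))*(-203760) = (-942655 - 306)*(-203760) = -942961*(-203760) = 192137733360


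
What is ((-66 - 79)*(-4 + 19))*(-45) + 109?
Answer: 97984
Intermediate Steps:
((-66 - 79)*(-4 + 19))*(-45) + 109 = -145*15*(-45) + 109 = -2175*(-45) + 109 = 97875 + 109 = 97984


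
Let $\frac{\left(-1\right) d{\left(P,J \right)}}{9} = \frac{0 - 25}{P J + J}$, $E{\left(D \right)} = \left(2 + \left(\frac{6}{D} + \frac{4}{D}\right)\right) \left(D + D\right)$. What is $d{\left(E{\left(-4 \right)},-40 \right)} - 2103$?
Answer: $- \frac{16833}{8} \approx -2104.1$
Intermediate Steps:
$E{\left(D \right)} = 2 D \left(2 + \frac{10}{D}\right)$ ($E{\left(D \right)} = \left(2 + \frac{10}{D}\right) 2 D = 2 D \left(2 + \frac{10}{D}\right)$)
$d{\left(P,J \right)} = \frac{225}{J + J P}$ ($d{\left(P,J \right)} = - 9 \frac{0 - 25}{P J + J} = - 9 \left(- \frac{25}{J P + J}\right) = - 9 \left(- \frac{25}{J + J P}\right) = \frac{225}{J + J P}$)
$d{\left(E{\left(-4 \right)},-40 \right)} - 2103 = \frac{225}{\left(-40\right) \left(1 + \left(20 + 4 \left(-4\right)\right)\right)} - 2103 = 225 \left(- \frac{1}{40}\right) \frac{1}{1 + \left(20 - 16\right)} + \left(-2139 + 36\right) = 225 \left(- \frac{1}{40}\right) \frac{1}{1 + 4} - 2103 = 225 \left(- \frac{1}{40}\right) \frac{1}{5} - 2103 = - \frac{9}{8} - 2103 = - \frac{16833}{8}$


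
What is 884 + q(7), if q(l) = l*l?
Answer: 933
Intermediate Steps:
q(l) = l**2
884 + q(7) = 884 + 7**2 = 884 + 49 = 933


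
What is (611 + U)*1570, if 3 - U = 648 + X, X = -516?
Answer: 756740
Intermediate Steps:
U = -129 (U = 3 - (648 - 516) = 3 - 1*132 = 3 - 132 = -129)
(611 + U)*1570 = (611 - 129)*1570 = 482*1570 = 756740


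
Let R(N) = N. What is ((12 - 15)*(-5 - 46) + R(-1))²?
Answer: 23104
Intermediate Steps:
((12 - 15)*(-5 - 46) + R(-1))² = ((12 - 15)*(-5 - 46) - 1)² = (-3*(-51) - 1)² = (153 - 1)² = 152² = 23104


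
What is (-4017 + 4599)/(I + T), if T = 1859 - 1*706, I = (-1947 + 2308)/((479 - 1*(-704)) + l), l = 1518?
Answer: 785991/1557307 ≈ 0.50471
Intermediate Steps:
I = 361/2701 (I = (-1947 + 2308)/((479 - 1*(-704)) + 1518) = 361/((479 + 704) + 1518) = 361/(1183 + 1518) = 361/2701 ≈ 0.13365)
T = 1153 (T = 1859 - 706 = 1153)
(-4017 + 4599)/(I + T) = (-4017 + 4599)/(361/2701 + 1153) = 582/(3114614/2701) = 582*(2701/3114614) = 785991/1557307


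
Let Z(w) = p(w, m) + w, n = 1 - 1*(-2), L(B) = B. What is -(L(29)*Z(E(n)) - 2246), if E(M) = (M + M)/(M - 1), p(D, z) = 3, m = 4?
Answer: 2072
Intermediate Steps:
n = 3 (n = 1 + 2 = 3)
E(M) = 2*M/(-1 + M) (E(M) = (2*M)/(-1 + M) = 2*M/(-1 + M))
Z(w) = 3 + w
-(L(29)*Z(E(n)) - 2246) = -(29*(3 + 2*3/(-1 + 3)) - 2246) = -(29*(3 + 2*3/2) - 2246) = -(29*(3 + 2*3*(1/2)) - 2246) = -(29*(3 + 3) - 2246) = -(29*6 - 2246) = -(174 - 2246) = -1*(-2072) = 2072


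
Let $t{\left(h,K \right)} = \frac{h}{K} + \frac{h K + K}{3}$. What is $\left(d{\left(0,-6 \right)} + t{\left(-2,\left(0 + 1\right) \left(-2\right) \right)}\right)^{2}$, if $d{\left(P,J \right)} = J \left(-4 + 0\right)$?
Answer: $\frac{5929}{9} \approx 658.78$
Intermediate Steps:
$d{\left(P,J \right)} = - 4 J$ ($d{\left(P,J \right)} = J \left(-4\right) = - 4 J$)
$t{\left(h,K \right)} = \frac{K}{3} + \frac{h}{K} + \frac{K h}{3}$ ($t{\left(h,K \right)} = \frac{h}{K} + \left(K h + K\right) \frac{1}{3} = \frac{h}{K} + \left(K + K h\right) \frac{1}{3} = \frac{h}{K} + \left(\frac{K}{3} + \frac{K h}{3}\right) = \frac{K}{3} + \frac{h}{K} + \frac{K h}{3}$)
$\left(d{\left(0,-6 \right)} + t{\left(-2,\left(0 + 1\right) \left(-2\right) \right)}\right)^{2} = \left(\left(-4\right) \left(-6\right) + \frac{-2 + \frac{\left(\left(0 + 1\right) \left(-2\right)\right)^{2} \left(1 - 2\right)}{3}}{\left(0 + 1\right) \left(-2\right)}\right)^{2} = \left(24 + \frac{-2 + \frac{1}{3} \left(1 \left(-2\right)\right)^{2} \left(-1\right)}{1 \left(-2\right)}\right)^{2} = \left(24 + \frac{-2 + \frac{1}{3} \left(-2\right)^{2} \left(-1\right)}{-2}\right)^{2} = \left(24 - \frac{-2 + \frac{1}{3} \cdot 4 \left(-1\right)}{2}\right)^{2} = \left(24 - \frac{-2 - \frac{4}{3}}{2}\right)^{2} = \left(24 - - \frac{5}{3}\right)^{2} = \left(24 + \frac{5}{3}\right)^{2} = \left(\frac{77}{3}\right)^{2} = \frac{5929}{9}$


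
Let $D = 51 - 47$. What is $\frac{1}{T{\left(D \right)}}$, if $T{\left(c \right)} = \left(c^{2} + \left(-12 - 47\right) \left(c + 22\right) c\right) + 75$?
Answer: $- \frac{1}{6045} \approx -0.00016543$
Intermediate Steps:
$D = 4$ ($D = 51 - 47 = 4$)
$T{\left(c \right)} = 75 + c^{2} + c \left(-1298 - 59 c\right)$ ($T{\left(c \right)} = \left(c^{2} + - 59 \left(22 + c\right) c\right) + 75 = \left(c^{2} + \left(-1298 - 59 c\right) c\right) + 75 = \left(c^{2} + c \left(-1298 - 59 c\right)\right) + 75 = 75 + c^{2} + c \left(-1298 - 59 c\right)$)
$\frac{1}{T{\left(D \right)}} = \frac{1}{75 - 5192 - 58 \cdot 4^{2}} = \frac{1}{75 - 5192 - 928} = \frac{1}{-6045} = - \frac{1}{6045}$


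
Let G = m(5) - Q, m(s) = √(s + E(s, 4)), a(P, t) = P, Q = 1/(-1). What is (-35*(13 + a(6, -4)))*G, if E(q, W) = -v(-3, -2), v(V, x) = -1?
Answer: -665 - 665*√6 ≈ -2293.9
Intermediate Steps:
Q = -1 (Q = 1*(-1) = -1)
E(q, W) = 1 (E(q, W) = -1*(-1) = 1)
m(s) = √(1 + s) (m(s) = √(s + 1) = √(1 + s))
G = 1 + √6 (G = √(1 + 5) - 1*(-1) = √6 + 1 = 1 + √6 ≈ 3.4495)
(-35*(13 + a(6, -4)))*G = (-35*(13 + 6))*(1 + √6) = (-35*19)*(1 + √6) = -665*(1 + √6) = -665 - 665*√6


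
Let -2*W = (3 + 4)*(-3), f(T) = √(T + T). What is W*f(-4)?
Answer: 21*I*√2 ≈ 29.698*I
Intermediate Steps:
f(T) = √2*√T (f(T) = √(2*T) = √2*√T)
W = 21/2 (W = -(3 + 4)*(-3)/2 = -7*(-3)/2 = -½*(-21) = 21/2 ≈ 10.500)
W*f(-4) = 21*(√2*√(-4))/2 = 21*(√2*(2*I))/2 = 21*(2*I*√2)/2 = 21*I*√2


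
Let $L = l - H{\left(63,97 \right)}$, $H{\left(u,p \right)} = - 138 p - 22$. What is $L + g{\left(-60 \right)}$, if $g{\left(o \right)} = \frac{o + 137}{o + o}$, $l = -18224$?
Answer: $- \frac{577997}{120} \approx -4816.6$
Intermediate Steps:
$H{\left(u,p \right)} = -22 - 138 p$
$L = -4816$ ($L = -18224 - \left(-22 - 13386\right) = -18224 - -13408 = -18224 + 13408 = -4816$)
$g{\left(o \right)} = \frac{137 + o}{2 o}$
$L + g{\left(-60 \right)} = -4816 + \frac{137 - 60}{2 \left(-60\right)} = -4816 + \frac{1}{2} \left(- \frac{1}{60}\right) 77 = -4816 - \frac{77}{120} = - \frac{577997}{120}$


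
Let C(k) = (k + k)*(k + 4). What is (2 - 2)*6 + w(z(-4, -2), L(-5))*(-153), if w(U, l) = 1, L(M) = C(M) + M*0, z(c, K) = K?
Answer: -153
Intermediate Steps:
C(k) = 2*k*(4 + k) (C(k) = (2*k)*(4 + k) = 2*k*(4 + k))
L(M) = 2*M*(4 + M) (L(M) = 2*M*(4 + M) + M*0 = 2*M*(4 + M) + 0 = 2*M*(4 + M))
(2 - 2)*6 + w(z(-4, -2), L(-5))*(-153) = (2 - 2)*6 + 1*(-153) = 0*6 - 153 = 0 - 153 = -153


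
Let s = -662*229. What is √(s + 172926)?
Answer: 4*√1333 ≈ 146.04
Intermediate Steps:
s = -151598
√(s + 172926) = √(-151598 + 172926) = √21328 = 4*√1333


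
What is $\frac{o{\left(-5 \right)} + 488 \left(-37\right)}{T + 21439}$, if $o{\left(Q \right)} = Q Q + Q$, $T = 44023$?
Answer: $- \frac{9018}{32731} \approx -0.27552$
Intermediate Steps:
$o{\left(Q \right)} = Q + Q^{2}$ ($o{\left(Q \right)} = Q^{2} + Q = Q + Q^{2}$)
$\frac{o{\left(-5 \right)} + 488 \left(-37\right)}{T + 21439} = \frac{- 5 \left(1 - 5\right) + 488 \left(-37\right)}{44023 + 21439} = \frac{\left(-5\right) \left(-4\right) - 18056}{65462} = \left(20 - 18056\right) \frac{1}{65462} = \left(-18036\right) \frac{1}{65462} = - \frac{9018}{32731}$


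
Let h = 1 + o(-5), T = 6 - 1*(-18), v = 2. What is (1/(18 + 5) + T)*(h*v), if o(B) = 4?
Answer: 5530/23 ≈ 240.43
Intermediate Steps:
T = 24 (T = 6 + 18 = 24)
h = 5 (h = 1 + 4 = 5)
(1/(18 + 5) + T)*(h*v) = (1/(18 + 5) + 24)*(5*2) = (1/23 + 24)*10 = (553/23)*10 = 5530/23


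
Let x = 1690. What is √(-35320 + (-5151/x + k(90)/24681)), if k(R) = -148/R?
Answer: I*√3272750437032985710/9625590 ≈ 187.94*I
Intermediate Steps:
√(-35320 + (-5151/x + k(90)/24681)) = √(-35320 + (-5151/1690 - 148/90/24681)) = √(-35320 + (-5151*1/1690 - 148*1/90*(1/24681))) = √(-35320 + (-5151/1690 - 74/45*1/24681)) = √(-35320 + (-5151/1690 - 74/1110645)) = √(-35320 - 1144211491/375398010) = √(-13260201924691/375398010) = I*√3272750437032985710/9625590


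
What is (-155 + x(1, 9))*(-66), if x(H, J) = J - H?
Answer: 9702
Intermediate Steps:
(-155 + x(1, 9))*(-66) = (-155 + (9 - 1*1))*(-66) = (-155 + (9 - 1))*(-66) = (-155 + 8)*(-66) = -147*(-66) = 9702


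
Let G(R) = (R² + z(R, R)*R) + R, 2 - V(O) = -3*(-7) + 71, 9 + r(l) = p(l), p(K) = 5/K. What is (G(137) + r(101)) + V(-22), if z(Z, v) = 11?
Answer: 2051719/101 ≈ 20314.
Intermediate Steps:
r(l) = -9 + 5/l
V(O) = -90 (V(O) = 2 - (-3*(-7) + 71) = 2 - (21 + 71) = 2 - 1*92 = 2 - 92 = -90)
G(R) = R² + 12*R (G(R) = (R² + 11*R) + R = R² + 12*R)
(G(137) + r(101)) + V(-22) = (137*(12 + 137) + (-9 + 5/101)) - 90 = (137*149 + (-9 + 5*(1/101))) - 90 = (20413 + (-9 + 5/101)) - 90 = (20413 - 904/101) - 90 = 2060809/101 - 90 = 2051719/101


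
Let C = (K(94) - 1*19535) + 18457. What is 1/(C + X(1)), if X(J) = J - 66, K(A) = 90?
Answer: -1/1053 ≈ -0.00094967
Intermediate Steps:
X(J) = -66 + J
C = -988 (C = (90 - 1*19535) + 18457 = (90 - 19535) + 18457 = -19445 + 18457 = -988)
1/(C + X(1)) = 1/(-988 + (-66 + 1)) = 1/(-988 - 65) = 1/(-1053) = -1/1053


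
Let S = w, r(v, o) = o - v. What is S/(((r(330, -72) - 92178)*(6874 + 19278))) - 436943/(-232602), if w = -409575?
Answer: 35266691873701/18772161157344 ≈ 1.8787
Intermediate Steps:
S = -409575
S/(((r(330, -72) - 92178)*(6874 + 19278))) - 436943/(-232602) = -409575*1/((6874 + 19278)*((-72 - 1*330) - 92178)) - 436943/(-232602) = -409575*1/(26152*((-72 - 330) - 92178)) - 436943*(-1/232602) = -409575*1/(26152*(-402 - 92178)) + 436943/232602 = -409575/((-92580*26152)) + 436943/232602 = -409575/(-2421152160) + 436943/232602 = -409575*(-1/2421152160) + 436943/232602 = 27305/161410144 + 436943/232602 = 35266691873701/18772161157344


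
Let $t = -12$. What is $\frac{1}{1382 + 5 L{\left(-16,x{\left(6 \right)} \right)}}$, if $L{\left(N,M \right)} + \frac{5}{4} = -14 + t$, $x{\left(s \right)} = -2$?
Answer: $\frac{4}{4983} \approx 0.00080273$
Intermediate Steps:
$L{\left(N,M \right)} = - \frac{109}{4}$ ($L{\left(N,M \right)} = - \frac{5}{4} - 26 = - \frac{109}{4}$)
$\frac{1}{1382 + 5 L{\left(-16,x{\left(6 \right)} \right)}} = \frac{1}{1382 + 5 \left(- \frac{109}{4}\right)} = \frac{1}{1382 - \frac{545}{4}} = \frac{1}{\frac{4983}{4}} = \frac{4}{4983}$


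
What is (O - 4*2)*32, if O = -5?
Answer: -416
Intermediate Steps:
(O - 4*2)*32 = (-5 - 4*2)*32 = (-5 - 8)*32 = -13*32 = -416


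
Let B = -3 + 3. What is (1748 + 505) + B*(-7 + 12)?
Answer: 2253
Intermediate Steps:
B = 0
(1748 + 505) + B*(-7 + 12) = (1748 + 505) + 0*(-7 + 12) = 2253 + 0*5 = 2253 + 0 = 2253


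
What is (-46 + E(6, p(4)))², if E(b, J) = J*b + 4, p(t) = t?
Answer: 324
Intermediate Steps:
E(b, J) = 4 + J*b
(-46 + E(6, p(4)))² = (-46 + (4 + 4*6))² = (-46 + (4 + 24))² = (-46 + 28)² = (-18)² = 324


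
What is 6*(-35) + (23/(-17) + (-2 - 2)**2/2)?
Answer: -3457/17 ≈ -203.35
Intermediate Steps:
6*(-35) + (23/(-17) + (-2 - 2)**2/2) = -210 + (23*(-1/17) + (-4)**2*(1/2)) = -210 + (-23/17 + 16*(1/2)) = -210 + (-23/17 + 8) = -210 + 113/17 = -3457/17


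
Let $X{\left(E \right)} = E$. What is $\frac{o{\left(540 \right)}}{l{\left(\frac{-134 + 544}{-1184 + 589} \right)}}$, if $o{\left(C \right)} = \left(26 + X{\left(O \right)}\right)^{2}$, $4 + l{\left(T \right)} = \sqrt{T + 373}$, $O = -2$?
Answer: $\frac{274176}{42401} + \frac{576 \sqrt{5272295}}{42401} \approx 37.658$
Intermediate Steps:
$l{\left(T \right)} = -4 + \sqrt{373 + T}$ ($l{\left(T \right)} = -4 + \sqrt{T + 373} = -4 + \sqrt{373 + T}$)
$o{\left(C \right)} = 576$ ($o{\left(C \right)} = \left(26 - 2\right)^{2} = 24^{2} = 576$)
$\frac{o{\left(540 \right)}}{l{\left(\frac{-134 + 544}{-1184 + 589} \right)}} = \frac{576}{-4 + \sqrt{373 + \frac{-134 + 544}{-1184 + 589}}} = \frac{576}{-4 + \sqrt{373 + \frac{410}{-595}}} = \frac{576}{-4 + \sqrt{373 + 410 \left(- \frac{1}{595}\right)}} = \frac{576}{-4 + \sqrt{373 - \frac{82}{119}}} = \frac{576}{-4 + \sqrt{\frac{44305}{119}}} = \frac{576}{-4 + \frac{\sqrt{5272295}}{119}}$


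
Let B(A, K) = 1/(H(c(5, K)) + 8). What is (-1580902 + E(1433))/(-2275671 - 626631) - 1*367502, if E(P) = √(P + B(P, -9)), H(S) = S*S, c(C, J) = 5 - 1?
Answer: -533300104351/1451151 - √206358/34827624 ≈ -3.6750e+5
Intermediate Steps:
c(C, J) = 4
H(S) = S²
B(A, K) = 1/24 (B(A, K) = 1/(4² + 8) = 1/(16 + 8) = 1/24)
E(P) = √(1/24 + P) (E(P) = √(P + 1/24) = √(1/24 + P))
(-1580902 + E(1433))/(-2275671 - 626631) - 1*367502 = (-1580902 + √(6 + 144*1433)/12)/(-2275671 - 626631) - 1*367502 = (-1580902 + √(6 + 206352)/12)/(-2902302) - 367502 = (-1580902 + √206358/12)*(-1/2902302) - 367502 = (790451/1451151 - √206358/34827624) - 367502 = -533300104351/1451151 - √206358/34827624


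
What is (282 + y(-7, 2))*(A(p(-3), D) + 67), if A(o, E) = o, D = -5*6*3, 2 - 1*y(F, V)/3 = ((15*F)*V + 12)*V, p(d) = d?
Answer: 94464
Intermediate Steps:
y(F, V) = 6 - 3*V*(12 + 15*F*V) (y(F, V) = 6 - 3*((15*F)*V + 12)*V = 6 - 3*(15*F*V + 12)*V = 6 - 3*(12 + 15*F*V)*V = 6 - 3*V*(12 + 15*F*V))
D = -90 (D = -30*3 = -90)
(282 + y(-7, 2))*(A(p(-3), D) + 67) = (282 + (6 - 36*2 - 45*(-7)*2²))*(-3 + 67) = (282 + (6 - 72 - 45*(-7)*4))*64 = (282 + (6 - 72 + 1260))*64 = (282 + 1194)*64 = 1476*64 = 94464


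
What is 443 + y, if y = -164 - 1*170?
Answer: 109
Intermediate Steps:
y = -334 (y = -164 - 170 = -334)
443 + y = 443 - 334 = 109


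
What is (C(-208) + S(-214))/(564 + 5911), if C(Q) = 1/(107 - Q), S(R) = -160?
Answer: -50399/2039625 ≈ -0.024710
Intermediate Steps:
(C(-208) + S(-214))/(564 + 5911) = (-1/(-107 - 208) - 160)/(564 + 5911) = (-1/(-315) - 160)/6475 = (-1*(-1/315) - 160)*(1/6475) = (1/315 - 160)*(1/6475) = -50399/315*1/6475 = -50399/2039625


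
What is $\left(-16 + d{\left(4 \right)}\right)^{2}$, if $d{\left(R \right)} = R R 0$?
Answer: $256$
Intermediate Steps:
$d{\left(R \right)} = 0$ ($d{\left(R \right)} = R^{2} \cdot 0 = 0$)
$\left(-16 + d{\left(4 \right)}\right)^{2} = \left(-16 + 0\right)^{2} = \left(-16\right)^{2} = 256$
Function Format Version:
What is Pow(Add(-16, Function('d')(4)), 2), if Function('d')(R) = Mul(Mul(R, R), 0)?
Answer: 256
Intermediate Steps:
Function('d')(R) = 0 (Function('d')(R) = Mul(Pow(R, 2), 0) = 0)
Pow(Add(-16, Function('d')(4)), 2) = Pow(Add(-16, 0), 2) = Pow(-16, 2) = 256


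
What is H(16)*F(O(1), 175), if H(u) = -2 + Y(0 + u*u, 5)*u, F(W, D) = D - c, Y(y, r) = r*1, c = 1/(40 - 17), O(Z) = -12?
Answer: 313872/23 ≈ 13647.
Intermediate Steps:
c = 1/23 ≈ 0.043478
Y(y, r) = r
F(W, D) = -1/23 + D (F(W, D) = D - 1*1/23 = D - 1/23 = -1/23 + D)
H(u) = -2 + 5*u
H(16)*F(O(1), 175) = (-2 + 5*16)*(-1/23 + 175) = (-2 + 80)*(4024/23) = 78*(4024/23) = 313872/23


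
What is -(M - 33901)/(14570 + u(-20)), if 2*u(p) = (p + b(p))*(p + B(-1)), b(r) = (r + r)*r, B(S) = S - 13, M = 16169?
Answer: 8866/655 ≈ 13.536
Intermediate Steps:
B(S) = -13 + S
b(r) = 2*r**2 (b(r) = (2*r)*r = 2*r**2)
u(p) = (-14 + p)*(p + 2*p**2)/2 (u(p) = ((p + 2*p**2)*(p + (-13 - 1)))/2 = ((p + 2*p**2)*(p - 14))/2 = ((p + 2*p**2)*(-14 + p))/2 = ((-14 + p)*(p + 2*p**2))/2 = (-14 + p)*(p + 2*p**2)/2)
-(M - 33901)/(14570 + u(-20)) = -(16169 - 33901)/(14570 + (1/2)*(-20)*(-14 - 27*(-20) + 2*(-20)**2)) = -(-17732)/(14570 + (1/2)*(-20)*(-14 + 540 + 2*400)) = -(-17732)/(14570 + (1/2)*(-20)*(-14 + 540 + 800)) = -(-17732)/(14570 + (1/2)*(-20)*1326) = -(-17732)/(14570 - 13260) = -(-17732)/1310 = -1*(-8866/655) = 8866/655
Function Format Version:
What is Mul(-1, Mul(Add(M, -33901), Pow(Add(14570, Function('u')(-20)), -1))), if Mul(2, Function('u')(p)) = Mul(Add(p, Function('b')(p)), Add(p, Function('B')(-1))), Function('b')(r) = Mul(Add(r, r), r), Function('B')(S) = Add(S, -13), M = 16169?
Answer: Rational(8866, 655) ≈ 13.536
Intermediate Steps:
Function('B')(S) = Add(-13, S)
Function('b')(r) = Mul(2, Pow(r, 2)) (Function('b')(r) = Mul(Mul(2, r), r) = Mul(2, Pow(r, 2)))
Function('u')(p) = Mul(Rational(1, 2), Add(-14, p), Add(p, Mul(2, Pow(p, 2)))) (Function('u')(p) = Mul(Rational(1, 2), Mul(Add(p, Mul(2, Pow(p, 2))), Add(p, Add(-13, -1)))) = Mul(Rational(1, 2), Mul(Add(p, Mul(2, Pow(p, 2))), Add(p, -14))) = Mul(Rational(1, 2), Mul(Add(p, Mul(2, Pow(p, 2))), Add(-14, p))) = Mul(Rational(1, 2), Mul(Add(-14, p), Add(p, Mul(2, Pow(p, 2))))) = Mul(Rational(1, 2), Add(-14, p), Add(p, Mul(2, Pow(p, 2)))))
Mul(-1, Mul(Add(M, -33901), Pow(Add(14570, Function('u')(-20)), -1))) = Mul(-1, Mul(Add(16169, -33901), Pow(Add(14570, Mul(Rational(1, 2), -20, Add(-14, Mul(-27, -20), Mul(2, Pow(-20, 2))))), -1))) = Mul(-1, Mul(-17732, Pow(Add(14570, Mul(Rational(1, 2), -20, Add(-14, 540, Mul(2, 400)))), -1))) = Mul(-1, Mul(-17732, Pow(Add(14570, Mul(Rational(1, 2), -20, Add(-14, 540, 800))), -1))) = Mul(-1, Mul(-17732, Pow(Add(14570, Mul(Rational(1, 2), -20, 1326)), -1))) = Mul(-1, Mul(-17732, Pow(Add(14570, -13260), -1))) = Mul(-1, Mul(-17732, Pow(1310, -1))) = Mul(-1, Mul(-17732, Rational(1, 1310))) = Mul(-1, Rational(-8866, 655)) = Rational(8866, 655)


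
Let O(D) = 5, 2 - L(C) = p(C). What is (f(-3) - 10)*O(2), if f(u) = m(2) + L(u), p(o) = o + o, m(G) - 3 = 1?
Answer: 10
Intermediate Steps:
m(G) = 4 (m(G) = 3 + 1 = 4)
p(o) = 2*o
L(C) = 2 - 2*C
f(u) = 6 - 2*u (f(u) = 4 + (2 - 2*u) = 6 - 2*u)
(f(-3) - 10)*O(2) = ((6 - 2*(-3)) - 10)*5 = ((6 + 6) - 10)*5 = (12 - 10)*5 = 2*5 = 10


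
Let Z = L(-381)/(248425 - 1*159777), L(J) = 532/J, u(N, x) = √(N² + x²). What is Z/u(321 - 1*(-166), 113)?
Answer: -19*√249938/301486712748 ≈ -3.1507e-8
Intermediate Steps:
Z = -19/1206246 (Z = (532/(-381))/(248425 - 1*159777) = (532*(-1/381))/(248425 - 159777) = -532/381/88648 = -532/381*1/88648 = -19/1206246 ≈ -1.5751e-5)
Z/u(321 - 1*(-166), 113) = -19/(1206246*√((321 - 1*(-166))² + 113²)) = -19/(1206246*√((321 + 166)² + 12769)) = -19/(1206246*√(487² + 12769)) = -19/(1206246*√(237169 + 12769)) = -19*√249938/249938/1206246 = -19*√249938/301486712748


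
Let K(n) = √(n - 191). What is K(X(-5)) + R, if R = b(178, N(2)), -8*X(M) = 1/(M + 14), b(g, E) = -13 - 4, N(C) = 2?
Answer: -17 + I*√27506/12 ≈ -17.0 + 13.821*I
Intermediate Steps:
b(g, E) = -17
X(M) = -1/(8*(14 + M)) (X(M) = -1/(8*(M + 14)) = -1/(8*(14 + M)))
K(n) = √(-191 + n)
R = -17
K(X(-5)) + R = √(-191 - 1/(112 + 8*(-5))) - 17 = √(-191 - 1/(112 - 40)) - 17 = √(-191 - 1/72) - 17 = √(-13753/72) - 17 = I*√27506/12 - 17 = -17 + I*√27506/12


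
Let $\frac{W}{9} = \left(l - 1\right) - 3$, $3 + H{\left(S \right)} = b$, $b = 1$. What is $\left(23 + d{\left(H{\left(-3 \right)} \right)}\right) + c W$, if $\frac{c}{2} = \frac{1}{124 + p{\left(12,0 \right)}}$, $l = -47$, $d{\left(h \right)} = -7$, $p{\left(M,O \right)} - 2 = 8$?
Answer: $\frac{613}{67} \approx 9.1492$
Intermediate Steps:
$p{\left(M,O \right)} = 10$ ($p{\left(M,O \right)} = 2 + 8 = 10$)
$H{\left(S \right)} = -2$ ($H{\left(S \right)} = -3 + 1 = -2$)
$c = \frac{1}{67}$ ($c = \frac{2}{124 + 10} = \frac{2}{134} = 2 \cdot \frac{1}{134} = \frac{1}{67} \approx 0.014925$)
$W = -459$ ($W = 9 \left(\left(-47 - 1\right) - 3\right) = 9 \left(-48 - 3\right) = 9 \left(-51\right) = -459$)
$\left(23 + d{\left(H{\left(-3 \right)} \right)}\right) + c W = \left(23 - 7\right) + \frac{1}{67} \left(-459\right) = 16 - \frac{459}{67} = \frac{613}{67}$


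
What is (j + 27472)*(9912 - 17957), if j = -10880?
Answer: -133482640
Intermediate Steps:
(j + 27472)*(9912 - 17957) = (-10880 + 27472)*(9912 - 17957) = 16592*(-8045) = -133482640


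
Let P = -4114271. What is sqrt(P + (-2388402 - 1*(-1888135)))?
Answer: I*sqrt(4614538) ≈ 2148.1*I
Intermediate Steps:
sqrt(P + (-2388402 - 1*(-1888135))) = sqrt(-4114271 + (-2388402 - 1*(-1888135))) = sqrt(-4114271 + (-2388402 + 1888135)) = sqrt(-4114271 - 500267) = sqrt(-4614538) = I*sqrt(4614538)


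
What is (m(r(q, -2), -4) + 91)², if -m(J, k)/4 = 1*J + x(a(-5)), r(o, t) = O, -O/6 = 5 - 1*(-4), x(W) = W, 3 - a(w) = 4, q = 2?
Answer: 96721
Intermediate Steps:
a(w) = -1 (a(w) = 3 - 1*4 = 3 - 4 = -1)
O = -54 (O = -6*(5 - 1*(-4)) = -6*(5 + 4) = -6*9 = -54)
r(o, t) = -54
m(J, k) = 4 - 4*J (m(J, k) = -4*(1*J - 1) = -4*(J - 1) = -4*(-1 + J) = 4 - 4*J)
(m(r(q, -2), -4) + 91)² = ((4 - 4*(-54)) + 91)² = ((4 + 216) + 91)² = (220 + 91)² = 311² = 96721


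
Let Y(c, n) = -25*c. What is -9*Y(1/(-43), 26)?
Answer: -225/43 ≈ -5.2326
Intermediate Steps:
-9*Y(1/(-43), 26) = -(-225)/(-43) = -(-225)*(-1)/43 = -9*25/43 = -225/43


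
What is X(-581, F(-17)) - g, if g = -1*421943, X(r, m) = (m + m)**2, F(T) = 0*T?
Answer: 421943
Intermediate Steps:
F(T) = 0
X(r, m) = 4*m**2 (X(r, m) = (2*m)**2 = 4*m**2)
g = -421943
X(-581, F(-17)) - g = 4*0**2 - 1*(-421943) = 4*0 + 421943 = 0 + 421943 = 421943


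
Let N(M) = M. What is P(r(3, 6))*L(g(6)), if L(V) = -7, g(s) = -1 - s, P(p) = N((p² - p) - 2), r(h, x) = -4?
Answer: -126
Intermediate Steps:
P(p) = -2 + p² - p (P(p) = (p² - p) - 2 = -2 + p² - p)
P(r(3, 6))*L(g(6)) = (-2 + (-4)² - 1*(-4))*(-7) = (-2 + 16 + 4)*(-7) = 18*(-7) = -126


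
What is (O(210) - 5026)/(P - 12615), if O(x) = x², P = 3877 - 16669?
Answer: -39074/25407 ≈ -1.5379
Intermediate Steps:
P = -12792
(O(210) - 5026)/(P - 12615) = (210² - 5026)/(-12792 - 12615) = (44100 - 5026)/(-25407) = 39074*(-1/25407) = -39074/25407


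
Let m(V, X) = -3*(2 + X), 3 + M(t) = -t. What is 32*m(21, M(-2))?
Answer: -96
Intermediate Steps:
M(t) = -3 - t
m(V, X) = -6 - 3*X
32*m(21, M(-2)) = 32*(-6 - 3*(-3 - 1*(-2))) = 32*(-6 - 3*(-3 + 2)) = 32*(-6 - 3*(-1)) = 32*(-6 + 3) = 32*(-3) = -96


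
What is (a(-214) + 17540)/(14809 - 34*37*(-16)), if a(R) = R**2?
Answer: 9048/4991 ≈ 1.8129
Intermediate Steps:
(a(-214) + 17540)/(14809 - 34*37*(-16)) = ((-214)**2 + 17540)/(14809 - 34*37*(-16)) = (45796 + 17540)/(14809 - 1258*(-16)) = 63336/(14809 + 20128) = 63336/34937 = 63336*(1/34937) = 9048/4991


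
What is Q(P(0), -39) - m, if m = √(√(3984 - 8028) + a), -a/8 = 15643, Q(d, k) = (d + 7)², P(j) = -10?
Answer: 9 - √(-125144 + 2*I*√1011) ≈ 8.9101 - 353.76*I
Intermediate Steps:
Q(d, k) = (7 + d)²
a = -125144 (a = -8*15643 = -125144)
m = √(-125144 + 2*I*√1011) (m = √(√(3984 - 8028) - 125144) = √(√(-4044) - 125144) = √(2*I*√1011 - 125144) = √(-125144 + 2*I*√1011) ≈ 0.0899 + 353.76*I)
Q(P(0), -39) - m = (7 - 10)² - √(-125144 + 2*I*√1011) = (-3)² - √(-125144 + 2*I*√1011) = 9 - √(-125144 + 2*I*√1011)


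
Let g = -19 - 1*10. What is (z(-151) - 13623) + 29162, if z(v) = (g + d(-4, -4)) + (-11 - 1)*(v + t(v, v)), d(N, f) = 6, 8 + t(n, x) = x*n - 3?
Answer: -256152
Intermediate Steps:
t(n, x) = -11 + n*x (t(n, x) = -8 + (x*n - 3) = -8 + (n*x - 3) = -8 + (-3 + n*x) = -11 + n*x)
g = -29 (g = -19 - 10 = -29)
z(v) = 109 - 12*v - 12*v² (z(v) = (-29 + 6) + (-11 - 1)*(v + (-11 + v*v)) = -23 - 12*(v + (-11 + v²)) = -23 - 12*(-11 + v + v²) = -23 + (132 - 12*v - 12*v²) = 109 - 12*v - 12*v²)
(z(-151) - 13623) + 29162 = ((109 - 12*(-151) - 12*(-151)²) - 13623) + 29162 = ((109 + 1812 - 12*22801) - 13623) + 29162 = ((109 + 1812 - 273612) - 13623) + 29162 = (-271691 - 13623) + 29162 = -285314 + 29162 = -256152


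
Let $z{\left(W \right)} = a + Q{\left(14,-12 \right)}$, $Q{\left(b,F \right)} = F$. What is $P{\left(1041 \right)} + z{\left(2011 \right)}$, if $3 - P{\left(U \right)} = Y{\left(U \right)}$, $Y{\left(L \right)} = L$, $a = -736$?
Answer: $-1786$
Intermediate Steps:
$P{\left(U \right)} = 3 - U$
$z{\left(W \right)} = -748$ ($z{\left(W \right)} = -736 - 12 = -748$)
$P{\left(1041 \right)} + z{\left(2011 \right)} = \left(3 - 1041\right) - 748 = -1038 - 748 = -1786$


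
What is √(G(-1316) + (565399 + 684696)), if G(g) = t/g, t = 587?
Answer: √541245938457/658 ≈ 1118.1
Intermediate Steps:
G(g) = 587/g
√(G(-1316) + (565399 + 684696)) = √(587/(-1316) + (565399 + 684696)) = √(587*(-1/1316) + 1250095) = √(-587/1316 + 1250095) = √(1645124433/1316) = √541245938457/658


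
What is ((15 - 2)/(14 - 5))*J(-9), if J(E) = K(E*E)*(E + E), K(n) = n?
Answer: -2106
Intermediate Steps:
J(E) = 2*E³ (J(E) = (E*E)*(E + E) = E²*(2*E) = 2*E³)
((15 - 2)/(14 - 5))*J(-9) = ((15 - 2)/(14 - 5))*(2*(-9)³) = (13/9)*(2*(-729)) = (13*(⅑))*(-1458) = (13/9)*(-1458) = -2106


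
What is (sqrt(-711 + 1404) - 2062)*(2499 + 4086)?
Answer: -13578270 + 19755*sqrt(77) ≈ -1.3405e+7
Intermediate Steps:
(sqrt(-711 + 1404) - 2062)*(2499 + 4086) = (sqrt(693) - 2062)*6585 = (3*sqrt(77) - 2062)*6585 = (-2062 + 3*sqrt(77))*6585 = -13578270 + 19755*sqrt(77)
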